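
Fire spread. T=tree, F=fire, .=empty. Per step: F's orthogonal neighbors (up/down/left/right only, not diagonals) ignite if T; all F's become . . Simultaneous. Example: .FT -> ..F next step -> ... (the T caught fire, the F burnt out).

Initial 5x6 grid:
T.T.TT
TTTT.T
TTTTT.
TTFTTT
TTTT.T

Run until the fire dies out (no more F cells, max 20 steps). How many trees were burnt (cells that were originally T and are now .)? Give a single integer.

Step 1: +4 fires, +1 burnt (F count now 4)
Step 2: +7 fires, +4 burnt (F count now 7)
Step 3: +7 fires, +7 burnt (F count now 7)
Step 4: +2 fires, +7 burnt (F count now 2)
Step 5: +1 fires, +2 burnt (F count now 1)
Step 6: +0 fires, +1 burnt (F count now 0)
Fire out after step 6
Initially T: 24, now '.': 27
Total burnt (originally-T cells now '.'): 21

Answer: 21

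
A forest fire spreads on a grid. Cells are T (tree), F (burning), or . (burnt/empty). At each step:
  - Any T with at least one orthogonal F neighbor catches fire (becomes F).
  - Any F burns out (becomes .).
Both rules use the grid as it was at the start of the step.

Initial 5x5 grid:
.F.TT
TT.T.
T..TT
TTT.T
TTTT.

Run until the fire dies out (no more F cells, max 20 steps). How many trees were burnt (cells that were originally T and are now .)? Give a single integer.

Answer: 10

Derivation:
Step 1: +1 fires, +1 burnt (F count now 1)
Step 2: +1 fires, +1 burnt (F count now 1)
Step 3: +1 fires, +1 burnt (F count now 1)
Step 4: +1 fires, +1 burnt (F count now 1)
Step 5: +2 fires, +1 burnt (F count now 2)
Step 6: +2 fires, +2 burnt (F count now 2)
Step 7: +1 fires, +2 burnt (F count now 1)
Step 8: +1 fires, +1 burnt (F count now 1)
Step 9: +0 fires, +1 burnt (F count now 0)
Fire out after step 9
Initially T: 16, now '.': 19
Total burnt (originally-T cells now '.'): 10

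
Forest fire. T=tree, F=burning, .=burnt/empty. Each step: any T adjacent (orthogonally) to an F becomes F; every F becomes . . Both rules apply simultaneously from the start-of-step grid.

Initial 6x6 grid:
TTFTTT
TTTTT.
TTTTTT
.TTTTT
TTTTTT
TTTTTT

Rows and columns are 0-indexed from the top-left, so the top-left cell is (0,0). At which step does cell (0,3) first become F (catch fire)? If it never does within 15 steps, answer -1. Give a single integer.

Step 1: cell (0,3)='F' (+3 fires, +1 burnt)
  -> target ignites at step 1
Step 2: cell (0,3)='.' (+5 fires, +3 burnt)
Step 3: cell (0,3)='.' (+6 fires, +5 burnt)
Step 4: cell (0,3)='.' (+5 fires, +6 burnt)
Step 5: cell (0,3)='.' (+5 fires, +5 burnt)
Step 6: cell (0,3)='.' (+5 fires, +5 burnt)
Step 7: cell (0,3)='.' (+3 fires, +5 burnt)
Step 8: cell (0,3)='.' (+1 fires, +3 burnt)
Step 9: cell (0,3)='.' (+0 fires, +1 burnt)
  fire out at step 9

1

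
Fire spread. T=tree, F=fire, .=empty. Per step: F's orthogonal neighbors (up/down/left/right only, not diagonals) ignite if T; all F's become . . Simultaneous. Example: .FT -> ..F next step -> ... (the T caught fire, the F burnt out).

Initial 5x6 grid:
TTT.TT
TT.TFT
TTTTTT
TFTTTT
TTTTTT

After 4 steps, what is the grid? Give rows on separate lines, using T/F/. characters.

Step 1: 8 trees catch fire, 2 burn out
  TTT.FT
  TT.F.F
  TFTTFT
  F.FTTT
  TFTTTT
Step 2: 10 trees catch fire, 8 burn out
  TTT..F
  TF....
  F.FF.F
  ...FFT
  F.FTTT
Step 3: 5 trees catch fire, 10 burn out
  TFT...
  F.....
  ......
  .....F
  ...FFT
Step 4: 3 trees catch fire, 5 burn out
  F.F...
  ......
  ......
  ......
  .....F

F.F...
......
......
......
.....F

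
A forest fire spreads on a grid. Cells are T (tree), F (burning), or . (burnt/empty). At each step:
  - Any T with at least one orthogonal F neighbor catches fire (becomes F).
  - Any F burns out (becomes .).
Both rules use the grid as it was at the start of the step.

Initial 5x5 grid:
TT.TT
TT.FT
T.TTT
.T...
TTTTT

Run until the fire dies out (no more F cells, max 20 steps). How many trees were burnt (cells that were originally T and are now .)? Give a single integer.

Step 1: +3 fires, +1 burnt (F count now 3)
Step 2: +3 fires, +3 burnt (F count now 3)
Step 3: +0 fires, +3 burnt (F count now 0)
Fire out after step 3
Initially T: 17, now '.': 14
Total burnt (originally-T cells now '.'): 6

Answer: 6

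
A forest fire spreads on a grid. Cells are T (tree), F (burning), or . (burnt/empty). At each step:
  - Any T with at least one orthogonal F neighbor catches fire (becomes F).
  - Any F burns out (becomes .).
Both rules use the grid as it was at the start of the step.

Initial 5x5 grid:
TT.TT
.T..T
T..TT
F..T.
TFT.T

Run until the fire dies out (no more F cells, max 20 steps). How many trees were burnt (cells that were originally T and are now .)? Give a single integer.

Step 1: +3 fires, +2 burnt (F count now 3)
Step 2: +0 fires, +3 burnt (F count now 0)
Fire out after step 2
Initially T: 13, now '.': 15
Total burnt (originally-T cells now '.'): 3

Answer: 3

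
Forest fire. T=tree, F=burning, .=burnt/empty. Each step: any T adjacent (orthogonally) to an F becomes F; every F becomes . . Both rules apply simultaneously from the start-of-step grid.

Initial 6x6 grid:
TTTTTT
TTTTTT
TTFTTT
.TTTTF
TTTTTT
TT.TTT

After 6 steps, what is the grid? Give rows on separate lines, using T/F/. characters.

Step 1: 7 trees catch fire, 2 burn out
  TTTTTT
  TTFTTT
  TF.FTF
  .TFTF.
  TTTTTF
  TT.TTT
Step 2: 11 trees catch fire, 7 burn out
  TTFTTT
  TF.FTF
  F...F.
  .F.F..
  TTFTF.
  TT.TTF
Step 3: 8 trees catch fire, 11 burn out
  TF.FTF
  F...F.
  ......
  ......
  TF.F..
  TT.TF.
Step 4: 5 trees catch fire, 8 burn out
  F...F.
  ......
  ......
  ......
  F.....
  TF.F..
Step 5: 1 trees catch fire, 5 burn out
  ......
  ......
  ......
  ......
  ......
  F.....
Step 6: 0 trees catch fire, 1 burn out
  ......
  ......
  ......
  ......
  ......
  ......

......
......
......
......
......
......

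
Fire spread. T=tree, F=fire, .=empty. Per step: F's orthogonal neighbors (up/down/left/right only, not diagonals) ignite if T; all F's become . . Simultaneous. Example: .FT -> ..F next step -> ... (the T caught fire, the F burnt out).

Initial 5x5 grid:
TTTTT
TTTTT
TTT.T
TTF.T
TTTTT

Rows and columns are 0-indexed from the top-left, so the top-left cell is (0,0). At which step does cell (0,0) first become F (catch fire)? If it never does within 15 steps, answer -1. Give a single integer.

Step 1: cell (0,0)='T' (+3 fires, +1 burnt)
Step 2: cell (0,0)='T' (+5 fires, +3 burnt)
Step 3: cell (0,0)='T' (+6 fires, +5 burnt)
Step 4: cell (0,0)='T' (+5 fires, +6 burnt)
Step 5: cell (0,0)='F' (+3 fires, +5 burnt)
  -> target ignites at step 5
Step 6: cell (0,0)='.' (+0 fires, +3 burnt)
  fire out at step 6

5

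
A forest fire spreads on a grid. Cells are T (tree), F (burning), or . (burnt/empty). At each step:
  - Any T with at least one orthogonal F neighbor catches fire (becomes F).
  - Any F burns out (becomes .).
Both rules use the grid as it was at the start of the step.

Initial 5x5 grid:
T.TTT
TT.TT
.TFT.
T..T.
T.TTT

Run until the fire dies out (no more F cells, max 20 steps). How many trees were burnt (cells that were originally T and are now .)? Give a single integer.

Step 1: +2 fires, +1 burnt (F count now 2)
Step 2: +3 fires, +2 burnt (F count now 3)
Step 3: +4 fires, +3 burnt (F count now 4)
Step 4: +5 fires, +4 burnt (F count now 5)
Step 5: +0 fires, +5 burnt (F count now 0)
Fire out after step 5
Initially T: 16, now '.': 23
Total burnt (originally-T cells now '.'): 14

Answer: 14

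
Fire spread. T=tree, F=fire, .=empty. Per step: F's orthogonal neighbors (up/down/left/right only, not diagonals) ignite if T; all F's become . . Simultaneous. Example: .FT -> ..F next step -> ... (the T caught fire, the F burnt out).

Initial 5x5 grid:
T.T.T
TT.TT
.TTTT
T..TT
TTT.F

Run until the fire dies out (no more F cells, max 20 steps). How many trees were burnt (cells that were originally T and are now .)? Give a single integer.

Step 1: +1 fires, +1 burnt (F count now 1)
Step 2: +2 fires, +1 burnt (F count now 2)
Step 3: +2 fires, +2 burnt (F count now 2)
Step 4: +3 fires, +2 burnt (F count now 3)
Step 5: +1 fires, +3 burnt (F count now 1)
Step 6: +1 fires, +1 burnt (F count now 1)
Step 7: +1 fires, +1 burnt (F count now 1)
Step 8: +1 fires, +1 burnt (F count now 1)
Step 9: +0 fires, +1 burnt (F count now 0)
Fire out after step 9
Initially T: 17, now '.': 20
Total burnt (originally-T cells now '.'): 12

Answer: 12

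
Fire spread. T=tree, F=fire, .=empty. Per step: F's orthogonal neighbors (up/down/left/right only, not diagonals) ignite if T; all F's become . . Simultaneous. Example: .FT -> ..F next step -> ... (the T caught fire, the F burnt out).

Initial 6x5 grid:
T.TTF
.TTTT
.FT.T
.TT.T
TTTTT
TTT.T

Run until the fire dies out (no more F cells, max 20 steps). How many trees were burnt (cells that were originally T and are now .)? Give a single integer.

Step 1: +5 fires, +2 burnt (F count now 5)
Step 2: +6 fires, +5 burnt (F count now 6)
Step 3: +4 fires, +6 burnt (F count now 4)
Step 4: +4 fires, +4 burnt (F count now 4)
Step 5: +1 fires, +4 burnt (F count now 1)
Step 6: +0 fires, +1 burnt (F count now 0)
Fire out after step 6
Initially T: 21, now '.': 29
Total burnt (originally-T cells now '.'): 20

Answer: 20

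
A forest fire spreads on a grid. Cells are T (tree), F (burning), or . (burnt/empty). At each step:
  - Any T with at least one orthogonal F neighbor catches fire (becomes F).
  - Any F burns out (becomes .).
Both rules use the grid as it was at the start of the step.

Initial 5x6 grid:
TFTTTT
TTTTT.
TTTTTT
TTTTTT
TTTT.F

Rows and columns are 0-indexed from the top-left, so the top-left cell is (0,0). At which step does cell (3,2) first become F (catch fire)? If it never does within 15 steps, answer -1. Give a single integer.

Step 1: cell (3,2)='T' (+4 fires, +2 burnt)
Step 2: cell (3,2)='T' (+6 fires, +4 burnt)
Step 3: cell (3,2)='T' (+7 fires, +6 burnt)
Step 4: cell (3,2)='F' (+7 fires, +7 burnt)
  -> target ignites at step 4
Step 5: cell (3,2)='.' (+2 fires, +7 burnt)
Step 6: cell (3,2)='.' (+0 fires, +2 burnt)
  fire out at step 6

4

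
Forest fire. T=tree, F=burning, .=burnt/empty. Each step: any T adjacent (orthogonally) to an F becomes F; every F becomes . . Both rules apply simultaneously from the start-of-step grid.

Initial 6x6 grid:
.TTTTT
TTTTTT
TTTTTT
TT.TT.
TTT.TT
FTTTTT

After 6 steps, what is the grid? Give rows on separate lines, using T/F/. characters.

Step 1: 2 trees catch fire, 1 burn out
  .TTTTT
  TTTTTT
  TTTTTT
  TT.TT.
  FTT.TT
  .FTTTT
Step 2: 3 trees catch fire, 2 burn out
  .TTTTT
  TTTTTT
  TTTTTT
  FT.TT.
  .FT.TT
  ..FTTT
Step 3: 4 trees catch fire, 3 burn out
  .TTTTT
  TTTTTT
  FTTTTT
  .F.TT.
  ..F.TT
  ...FTT
Step 4: 3 trees catch fire, 4 burn out
  .TTTTT
  FTTTTT
  .FTTTT
  ...TT.
  ....TT
  ....FT
Step 5: 4 trees catch fire, 3 burn out
  .TTTTT
  .FTTTT
  ..FTTT
  ...TT.
  ....FT
  .....F
Step 6: 5 trees catch fire, 4 burn out
  .FTTTT
  ..FTTT
  ...FTT
  ...TF.
  .....F
  ......

.FTTTT
..FTTT
...FTT
...TF.
.....F
......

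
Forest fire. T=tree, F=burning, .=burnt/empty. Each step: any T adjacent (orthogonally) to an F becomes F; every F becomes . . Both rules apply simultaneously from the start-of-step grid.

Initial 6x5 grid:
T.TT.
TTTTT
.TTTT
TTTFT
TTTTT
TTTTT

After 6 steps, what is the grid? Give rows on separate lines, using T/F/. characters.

Step 1: 4 trees catch fire, 1 burn out
  T.TT.
  TTTTT
  .TTFT
  TTF.F
  TTTFT
  TTTTT
Step 2: 7 trees catch fire, 4 burn out
  T.TT.
  TTTFT
  .TF.F
  TF...
  TTF.F
  TTTFT
Step 3: 8 trees catch fire, 7 burn out
  T.TF.
  TTF.F
  .F...
  F....
  TF...
  TTF.F
Step 4: 4 trees catch fire, 8 burn out
  T.F..
  TF...
  .....
  .....
  F....
  TF...
Step 5: 2 trees catch fire, 4 burn out
  T....
  F....
  .....
  .....
  .....
  F....
Step 6: 1 trees catch fire, 2 burn out
  F....
  .....
  .....
  .....
  .....
  .....

F....
.....
.....
.....
.....
.....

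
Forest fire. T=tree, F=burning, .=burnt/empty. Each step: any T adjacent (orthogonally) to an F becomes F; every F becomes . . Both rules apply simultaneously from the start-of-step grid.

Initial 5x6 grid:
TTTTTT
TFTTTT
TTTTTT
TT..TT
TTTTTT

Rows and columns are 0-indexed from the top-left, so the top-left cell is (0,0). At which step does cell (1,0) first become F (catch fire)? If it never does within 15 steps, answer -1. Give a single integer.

Step 1: cell (1,0)='F' (+4 fires, +1 burnt)
  -> target ignites at step 1
Step 2: cell (1,0)='.' (+6 fires, +4 burnt)
Step 3: cell (1,0)='.' (+5 fires, +6 burnt)
Step 4: cell (1,0)='.' (+5 fires, +5 burnt)
Step 5: cell (1,0)='.' (+4 fires, +5 burnt)
Step 6: cell (1,0)='.' (+2 fires, +4 burnt)
Step 7: cell (1,0)='.' (+1 fires, +2 burnt)
Step 8: cell (1,0)='.' (+0 fires, +1 burnt)
  fire out at step 8

1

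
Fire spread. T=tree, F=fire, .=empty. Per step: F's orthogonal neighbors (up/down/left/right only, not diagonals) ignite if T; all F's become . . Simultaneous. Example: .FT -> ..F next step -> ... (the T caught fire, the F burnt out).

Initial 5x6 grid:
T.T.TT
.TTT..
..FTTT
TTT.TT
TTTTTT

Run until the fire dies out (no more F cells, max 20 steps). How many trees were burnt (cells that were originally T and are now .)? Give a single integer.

Answer: 18

Derivation:
Step 1: +3 fires, +1 burnt (F count now 3)
Step 2: +6 fires, +3 burnt (F count now 6)
Step 3: +5 fires, +6 burnt (F count now 5)
Step 4: +3 fires, +5 burnt (F count now 3)
Step 5: +1 fires, +3 burnt (F count now 1)
Step 6: +0 fires, +1 burnt (F count now 0)
Fire out after step 6
Initially T: 21, now '.': 27
Total burnt (originally-T cells now '.'): 18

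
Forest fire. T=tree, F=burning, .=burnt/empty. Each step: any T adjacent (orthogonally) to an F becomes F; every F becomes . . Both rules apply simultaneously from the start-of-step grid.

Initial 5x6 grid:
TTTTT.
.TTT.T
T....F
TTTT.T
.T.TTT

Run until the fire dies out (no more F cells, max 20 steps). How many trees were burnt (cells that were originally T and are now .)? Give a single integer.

Step 1: +2 fires, +1 burnt (F count now 2)
Step 2: +1 fires, +2 burnt (F count now 1)
Step 3: +1 fires, +1 burnt (F count now 1)
Step 4: +1 fires, +1 burnt (F count now 1)
Step 5: +1 fires, +1 burnt (F count now 1)
Step 6: +1 fires, +1 burnt (F count now 1)
Step 7: +1 fires, +1 burnt (F count now 1)
Step 8: +2 fires, +1 burnt (F count now 2)
Step 9: +1 fires, +2 burnt (F count now 1)
Step 10: +0 fires, +1 burnt (F count now 0)
Fire out after step 10
Initially T: 19, now '.': 22
Total burnt (originally-T cells now '.'): 11

Answer: 11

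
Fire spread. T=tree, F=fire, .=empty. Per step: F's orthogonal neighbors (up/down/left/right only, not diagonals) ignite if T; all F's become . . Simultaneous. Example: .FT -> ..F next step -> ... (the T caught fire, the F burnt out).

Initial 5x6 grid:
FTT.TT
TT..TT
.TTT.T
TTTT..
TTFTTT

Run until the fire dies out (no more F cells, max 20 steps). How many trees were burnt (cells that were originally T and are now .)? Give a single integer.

Step 1: +5 fires, +2 burnt (F count now 5)
Step 2: +7 fires, +5 burnt (F count now 7)
Step 3: +4 fires, +7 burnt (F count now 4)
Step 4: +0 fires, +4 burnt (F count now 0)
Fire out after step 4
Initially T: 21, now '.': 25
Total burnt (originally-T cells now '.'): 16

Answer: 16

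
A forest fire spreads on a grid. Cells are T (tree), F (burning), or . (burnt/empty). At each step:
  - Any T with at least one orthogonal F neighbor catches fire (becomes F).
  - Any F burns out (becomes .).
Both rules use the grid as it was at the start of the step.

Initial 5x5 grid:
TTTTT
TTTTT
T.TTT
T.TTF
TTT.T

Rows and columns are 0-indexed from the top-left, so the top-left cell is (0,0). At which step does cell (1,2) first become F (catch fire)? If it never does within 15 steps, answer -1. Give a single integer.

Step 1: cell (1,2)='T' (+3 fires, +1 burnt)
Step 2: cell (1,2)='T' (+3 fires, +3 burnt)
Step 3: cell (1,2)='T' (+4 fires, +3 burnt)
Step 4: cell (1,2)='F' (+3 fires, +4 burnt)
  -> target ignites at step 4
Step 5: cell (1,2)='.' (+3 fires, +3 burnt)
Step 6: cell (1,2)='.' (+3 fires, +3 burnt)
Step 7: cell (1,2)='.' (+2 fires, +3 burnt)
Step 8: cell (1,2)='.' (+0 fires, +2 burnt)
  fire out at step 8

4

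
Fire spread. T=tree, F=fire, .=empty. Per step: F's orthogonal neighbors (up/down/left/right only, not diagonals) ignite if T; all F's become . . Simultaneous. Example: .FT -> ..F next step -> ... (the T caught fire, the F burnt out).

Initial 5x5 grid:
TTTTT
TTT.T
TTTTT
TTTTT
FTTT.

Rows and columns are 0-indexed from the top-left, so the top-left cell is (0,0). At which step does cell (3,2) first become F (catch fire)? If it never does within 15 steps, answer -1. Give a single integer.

Step 1: cell (3,2)='T' (+2 fires, +1 burnt)
Step 2: cell (3,2)='T' (+3 fires, +2 burnt)
Step 3: cell (3,2)='F' (+4 fires, +3 burnt)
  -> target ignites at step 3
Step 4: cell (3,2)='.' (+4 fires, +4 burnt)
Step 5: cell (3,2)='.' (+4 fires, +4 burnt)
Step 6: cell (3,2)='.' (+2 fires, +4 burnt)
Step 7: cell (3,2)='.' (+2 fires, +2 burnt)
Step 8: cell (3,2)='.' (+1 fires, +2 burnt)
Step 9: cell (3,2)='.' (+0 fires, +1 burnt)
  fire out at step 9

3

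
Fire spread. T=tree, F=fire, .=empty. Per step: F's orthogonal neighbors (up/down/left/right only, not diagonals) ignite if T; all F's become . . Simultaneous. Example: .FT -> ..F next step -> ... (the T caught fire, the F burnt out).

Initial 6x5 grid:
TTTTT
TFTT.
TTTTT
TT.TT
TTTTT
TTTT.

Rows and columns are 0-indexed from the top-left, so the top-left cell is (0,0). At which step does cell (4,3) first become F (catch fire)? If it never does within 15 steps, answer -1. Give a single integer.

Step 1: cell (4,3)='T' (+4 fires, +1 burnt)
Step 2: cell (4,3)='T' (+6 fires, +4 burnt)
Step 3: cell (4,3)='T' (+4 fires, +6 burnt)
Step 4: cell (4,3)='T' (+6 fires, +4 burnt)
Step 5: cell (4,3)='F' (+4 fires, +6 burnt)
  -> target ignites at step 5
Step 6: cell (4,3)='.' (+2 fires, +4 burnt)
Step 7: cell (4,3)='.' (+0 fires, +2 burnt)
  fire out at step 7

5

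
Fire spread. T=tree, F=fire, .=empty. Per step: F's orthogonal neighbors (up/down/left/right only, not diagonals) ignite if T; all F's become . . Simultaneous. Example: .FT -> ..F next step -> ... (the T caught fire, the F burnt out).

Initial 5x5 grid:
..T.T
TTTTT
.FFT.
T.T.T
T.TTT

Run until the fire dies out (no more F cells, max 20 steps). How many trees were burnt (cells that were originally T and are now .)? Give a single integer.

Step 1: +4 fires, +2 burnt (F count now 4)
Step 2: +4 fires, +4 burnt (F count now 4)
Step 3: +2 fires, +4 burnt (F count now 2)
Step 4: +2 fires, +2 burnt (F count now 2)
Step 5: +1 fires, +2 burnt (F count now 1)
Step 6: +0 fires, +1 burnt (F count now 0)
Fire out after step 6
Initially T: 15, now '.': 23
Total burnt (originally-T cells now '.'): 13

Answer: 13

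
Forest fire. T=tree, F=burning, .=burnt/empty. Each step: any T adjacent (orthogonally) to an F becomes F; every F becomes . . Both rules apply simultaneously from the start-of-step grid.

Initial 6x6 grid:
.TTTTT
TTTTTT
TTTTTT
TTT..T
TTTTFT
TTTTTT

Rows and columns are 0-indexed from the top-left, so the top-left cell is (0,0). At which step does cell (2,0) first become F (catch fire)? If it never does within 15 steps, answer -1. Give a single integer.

Step 1: cell (2,0)='T' (+3 fires, +1 burnt)
Step 2: cell (2,0)='T' (+4 fires, +3 burnt)
Step 3: cell (2,0)='T' (+4 fires, +4 burnt)
Step 4: cell (2,0)='T' (+6 fires, +4 burnt)
Step 5: cell (2,0)='T' (+7 fires, +6 burnt)
Step 6: cell (2,0)='F' (+5 fires, +7 burnt)
  -> target ignites at step 6
Step 7: cell (2,0)='.' (+3 fires, +5 burnt)
Step 8: cell (2,0)='.' (+0 fires, +3 burnt)
  fire out at step 8

6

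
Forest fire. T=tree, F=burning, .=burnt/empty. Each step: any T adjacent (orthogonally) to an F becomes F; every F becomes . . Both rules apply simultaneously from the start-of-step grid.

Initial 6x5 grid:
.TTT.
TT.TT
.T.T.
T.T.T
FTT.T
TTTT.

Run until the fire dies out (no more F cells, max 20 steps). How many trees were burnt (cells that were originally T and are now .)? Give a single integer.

Answer: 8

Derivation:
Step 1: +3 fires, +1 burnt (F count now 3)
Step 2: +2 fires, +3 burnt (F count now 2)
Step 3: +2 fires, +2 burnt (F count now 2)
Step 4: +1 fires, +2 burnt (F count now 1)
Step 5: +0 fires, +1 burnt (F count now 0)
Fire out after step 5
Initially T: 19, now '.': 19
Total burnt (originally-T cells now '.'): 8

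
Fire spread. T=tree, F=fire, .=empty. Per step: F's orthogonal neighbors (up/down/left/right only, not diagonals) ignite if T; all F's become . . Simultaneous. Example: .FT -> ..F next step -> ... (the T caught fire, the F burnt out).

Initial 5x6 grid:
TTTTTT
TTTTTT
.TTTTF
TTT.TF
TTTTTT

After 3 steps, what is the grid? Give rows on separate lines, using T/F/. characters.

Step 1: 4 trees catch fire, 2 burn out
  TTTTTT
  TTTTTF
  .TTTF.
  TTT.F.
  TTTTTF
Step 2: 4 trees catch fire, 4 burn out
  TTTTTF
  TTTTF.
  .TTF..
  TTT...
  TTTTF.
Step 3: 4 trees catch fire, 4 burn out
  TTTTF.
  TTTF..
  .TF...
  TTT...
  TTTF..

TTTTF.
TTTF..
.TF...
TTT...
TTTF..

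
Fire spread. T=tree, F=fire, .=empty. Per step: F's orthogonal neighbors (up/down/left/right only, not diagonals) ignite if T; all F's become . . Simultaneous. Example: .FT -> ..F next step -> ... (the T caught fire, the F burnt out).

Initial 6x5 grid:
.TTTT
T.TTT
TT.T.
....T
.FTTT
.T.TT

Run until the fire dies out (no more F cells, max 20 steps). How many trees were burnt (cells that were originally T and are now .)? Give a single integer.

Step 1: +2 fires, +1 burnt (F count now 2)
Step 2: +1 fires, +2 burnt (F count now 1)
Step 3: +2 fires, +1 burnt (F count now 2)
Step 4: +2 fires, +2 burnt (F count now 2)
Step 5: +0 fires, +2 burnt (F count now 0)
Fire out after step 5
Initially T: 18, now '.': 19
Total burnt (originally-T cells now '.'): 7

Answer: 7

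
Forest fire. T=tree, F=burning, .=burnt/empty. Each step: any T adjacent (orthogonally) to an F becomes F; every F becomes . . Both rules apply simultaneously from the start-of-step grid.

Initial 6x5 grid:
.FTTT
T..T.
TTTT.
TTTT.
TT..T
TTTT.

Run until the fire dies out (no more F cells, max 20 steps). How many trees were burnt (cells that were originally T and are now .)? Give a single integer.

Step 1: +1 fires, +1 burnt (F count now 1)
Step 2: +1 fires, +1 burnt (F count now 1)
Step 3: +2 fires, +1 burnt (F count now 2)
Step 4: +1 fires, +2 burnt (F count now 1)
Step 5: +2 fires, +1 burnt (F count now 2)
Step 6: +2 fires, +2 burnt (F count now 2)
Step 7: +2 fires, +2 burnt (F count now 2)
Step 8: +3 fires, +2 burnt (F count now 3)
Step 9: +2 fires, +3 burnt (F count now 2)
Step 10: +2 fires, +2 burnt (F count now 2)
Step 11: +1 fires, +2 burnt (F count now 1)
Step 12: +0 fires, +1 burnt (F count now 0)
Fire out after step 12
Initially T: 20, now '.': 29
Total burnt (originally-T cells now '.'): 19

Answer: 19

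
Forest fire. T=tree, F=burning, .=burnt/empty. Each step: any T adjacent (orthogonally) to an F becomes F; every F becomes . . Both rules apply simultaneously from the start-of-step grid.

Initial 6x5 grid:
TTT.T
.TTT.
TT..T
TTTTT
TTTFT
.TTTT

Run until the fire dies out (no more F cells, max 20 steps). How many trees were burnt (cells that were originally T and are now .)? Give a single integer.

Answer: 22

Derivation:
Step 1: +4 fires, +1 burnt (F count now 4)
Step 2: +5 fires, +4 burnt (F count now 5)
Step 3: +4 fires, +5 burnt (F count now 4)
Step 4: +2 fires, +4 burnt (F count now 2)
Step 5: +2 fires, +2 burnt (F count now 2)
Step 6: +2 fires, +2 burnt (F count now 2)
Step 7: +3 fires, +2 burnt (F count now 3)
Step 8: +0 fires, +3 burnt (F count now 0)
Fire out after step 8
Initially T: 23, now '.': 29
Total burnt (originally-T cells now '.'): 22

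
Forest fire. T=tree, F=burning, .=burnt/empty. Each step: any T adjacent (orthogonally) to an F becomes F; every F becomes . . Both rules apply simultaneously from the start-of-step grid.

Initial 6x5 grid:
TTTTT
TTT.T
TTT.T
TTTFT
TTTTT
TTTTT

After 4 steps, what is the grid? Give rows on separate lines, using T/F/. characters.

Step 1: 3 trees catch fire, 1 burn out
  TTTTT
  TTT.T
  TTT.T
  TTF.F
  TTTFT
  TTTTT
Step 2: 6 trees catch fire, 3 burn out
  TTTTT
  TTT.T
  TTF.F
  TF...
  TTF.F
  TTTFT
Step 3: 7 trees catch fire, 6 burn out
  TTTTT
  TTF.F
  TF...
  F....
  TF...
  TTF.F
Step 4: 6 trees catch fire, 7 burn out
  TTFTF
  TF...
  F....
  .....
  F....
  TF...

TTFTF
TF...
F....
.....
F....
TF...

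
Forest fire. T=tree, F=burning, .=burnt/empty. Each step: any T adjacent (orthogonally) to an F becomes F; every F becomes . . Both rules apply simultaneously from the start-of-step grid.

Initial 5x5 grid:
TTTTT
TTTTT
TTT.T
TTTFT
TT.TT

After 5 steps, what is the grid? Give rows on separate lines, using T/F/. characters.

Step 1: 3 trees catch fire, 1 burn out
  TTTTT
  TTTTT
  TTT.T
  TTF.F
  TT.FT
Step 2: 4 trees catch fire, 3 burn out
  TTTTT
  TTTTT
  TTF.F
  TF...
  TT..F
Step 3: 5 trees catch fire, 4 burn out
  TTTTT
  TTFTF
  TF...
  F....
  TF...
Step 4: 6 trees catch fire, 5 burn out
  TTFTF
  TF.F.
  F....
  .....
  F....
Step 5: 3 trees catch fire, 6 burn out
  TF.F.
  F....
  .....
  .....
  .....

TF.F.
F....
.....
.....
.....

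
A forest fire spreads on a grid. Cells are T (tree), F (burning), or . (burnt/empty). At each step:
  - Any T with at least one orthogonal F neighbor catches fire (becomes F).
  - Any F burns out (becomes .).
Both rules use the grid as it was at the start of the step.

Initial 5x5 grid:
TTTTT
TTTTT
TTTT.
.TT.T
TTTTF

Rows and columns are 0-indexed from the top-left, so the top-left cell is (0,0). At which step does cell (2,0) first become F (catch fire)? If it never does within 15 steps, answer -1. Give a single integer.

Step 1: cell (2,0)='T' (+2 fires, +1 burnt)
Step 2: cell (2,0)='T' (+1 fires, +2 burnt)
Step 3: cell (2,0)='T' (+2 fires, +1 burnt)
Step 4: cell (2,0)='T' (+3 fires, +2 burnt)
Step 5: cell (2,0)='T' (+3 fires, +3 burnt)
Step 6: cell (2,0)='F' (+4 fires, +3 burnt)
  -> target ignites at step 6
Step 7: cell (2,0)='.' (+4 fires, +4 burnt)
Step 8: cell (2,0)='.' (+2 fires, +4 burnt)
Step 9: cell (2,0)='.' (+0 fires, +2 burnt)
  fire out at step 9

6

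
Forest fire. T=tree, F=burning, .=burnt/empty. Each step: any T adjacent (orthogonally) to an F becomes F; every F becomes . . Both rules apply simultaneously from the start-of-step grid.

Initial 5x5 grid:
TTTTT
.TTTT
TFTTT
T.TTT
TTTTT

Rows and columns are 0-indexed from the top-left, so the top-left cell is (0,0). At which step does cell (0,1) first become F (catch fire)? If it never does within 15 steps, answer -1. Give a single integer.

Step 1: cell (0,1)='T' (+3 fires, +1 burnt)
Step 2: cell (0,1)='F' (+5 fires, +3 burnt)
  -> target ignites at step 2
Step 3: cell (0,1)='.' (+7 fires, +5 burnt)
Step 4: cell (0,1)='.' (+5 fires, +7 burnt)
Step 5: cell (0,1)='.' (+2 fires, +5 burnt)
Step 6: cell (0,1)='.' (+0 fires, +2 burnt)
  fire out at step 6

2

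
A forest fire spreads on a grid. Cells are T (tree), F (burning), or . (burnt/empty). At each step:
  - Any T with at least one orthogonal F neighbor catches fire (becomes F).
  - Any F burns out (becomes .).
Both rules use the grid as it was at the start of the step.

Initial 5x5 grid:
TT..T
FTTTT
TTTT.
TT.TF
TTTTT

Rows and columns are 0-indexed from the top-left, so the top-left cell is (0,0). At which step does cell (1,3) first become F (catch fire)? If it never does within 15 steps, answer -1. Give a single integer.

Step 1: cell (1,3)='T' (+5 fires, +2 burnt)
Step 2: cell (1,3)='T' (+6 fires, +5 burnt)
Step 3: cell (1,3)='F' (+5 fires, +6 burnt)
  -> target ignites at step 3
Step 4: cell (1,3)='.' (+2 fires, +5 burnt)
Step 5: cell (1,3)='.' (+1 fires, +2 burnt)
Step 6: cell (1,3)='.' (+0 fires, +1 burnt)
  fire out at step 6

3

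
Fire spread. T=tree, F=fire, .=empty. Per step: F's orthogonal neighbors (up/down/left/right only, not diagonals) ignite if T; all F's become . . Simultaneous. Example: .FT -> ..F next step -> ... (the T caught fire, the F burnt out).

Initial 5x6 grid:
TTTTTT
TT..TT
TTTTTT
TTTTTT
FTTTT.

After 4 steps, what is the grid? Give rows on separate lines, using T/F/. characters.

Step 1: 2 trees catch fire, 1 burn out
  TTTTTT
  TT..TT
  TTTTTT
  FTTTTT
  .FTTT.
Step 2: 3 trees catch fire, 2 burn out
  TTTTTT
  TT..TT
  FTTTTT
  .FTTTT
  ..FTT.
Step 3: 4 trees catch fire, 3 burn out
  TTTTTT
  FT..TT
  .FTTTT
  ..FTTT
  ...FT.
Step 4: 5 trees catch fire, 4 burn out
  FTTTTT
  .F..TT
  ..FTTT
  ...FTT
  ....F.

FTTTTT
.F..TT
..FTTT
...FTT
....F.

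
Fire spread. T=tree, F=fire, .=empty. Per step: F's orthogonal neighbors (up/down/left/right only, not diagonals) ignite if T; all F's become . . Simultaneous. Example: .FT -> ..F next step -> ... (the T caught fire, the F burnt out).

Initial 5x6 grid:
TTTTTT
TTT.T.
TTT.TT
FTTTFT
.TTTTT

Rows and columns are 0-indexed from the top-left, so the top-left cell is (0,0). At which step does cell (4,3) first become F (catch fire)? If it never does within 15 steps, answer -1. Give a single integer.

Step 1: cell (4,3)='T' (+6 fires, +2 burnt)
Step 2: cell (4,3)='F' (+8 fires, +6 burnt)
  -> target ignites at step 2
Step 3: cell (4,3)='.' (+5 fires, +8 burnt)
Step 4: cell (4,3)='.' (+4 fires, +5 burnt)
Step 5: cell (4,3)='.' (+1 fires, +4 burnt)
Step 6: cell (4,3)='.' (+0 fires, +1 burnt)
  fire out at step 6

2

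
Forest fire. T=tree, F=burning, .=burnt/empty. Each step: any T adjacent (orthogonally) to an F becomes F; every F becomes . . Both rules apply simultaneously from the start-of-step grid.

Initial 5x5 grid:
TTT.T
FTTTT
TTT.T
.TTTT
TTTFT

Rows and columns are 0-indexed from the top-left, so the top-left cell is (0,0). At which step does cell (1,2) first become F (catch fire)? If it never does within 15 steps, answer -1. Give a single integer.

Step 1: cell (1,2)='T' (+6 fires, +2 burnt)
Step 2: cell (1,2)='F' (+6 fires, +6 burnt)
  -> target ignites at step 2
Step 3: cell (1,2)='.' (+6 fires, +6 burnt)
Step 4: cell (1,2)='.' (+1 fires, +6 burnt)
Step 5: cell (1,2)='.' (+1 fires, +1 burnt)
Step 6: cell (1,2)='.' (+0 fires, +1 burnt)
  fire out at step 6

2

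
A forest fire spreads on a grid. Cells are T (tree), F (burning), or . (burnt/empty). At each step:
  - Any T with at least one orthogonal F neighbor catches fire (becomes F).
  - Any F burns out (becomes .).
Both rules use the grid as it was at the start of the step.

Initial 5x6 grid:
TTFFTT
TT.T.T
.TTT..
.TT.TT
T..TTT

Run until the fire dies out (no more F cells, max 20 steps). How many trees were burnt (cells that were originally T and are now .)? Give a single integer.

Step 1: +3 fires, +2 burnt (F count now 3)
Step 2: +4 fires, +3 burnt (F count now 4)
Step 3: +4 fires, +4 burnt (F count now 4)
Step 4: +2 fires, +4 burnt (F count now 2)
Step 5: +0 fires, +2 burnt (F count now 0)
Fire out after step 5
Initially T: 19, now '.': 24
Total burnt (originally-T cells now '.'): 13

Answer: 13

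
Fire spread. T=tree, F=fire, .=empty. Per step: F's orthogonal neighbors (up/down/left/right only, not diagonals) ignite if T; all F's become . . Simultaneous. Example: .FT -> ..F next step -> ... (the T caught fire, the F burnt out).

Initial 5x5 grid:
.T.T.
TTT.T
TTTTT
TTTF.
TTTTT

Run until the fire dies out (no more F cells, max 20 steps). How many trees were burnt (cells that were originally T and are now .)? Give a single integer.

Step 1: +3 fires, +1 burnt (F count now 3)
Step 2: +5 fires, +3 burnt (F count now 5)
Step 3: +5 fires, +5 burnt (F count now 5)
Step 4: +3 fires, +5 burnt (F count now 3)
Step 5: +2 fires, +3 burnt (F count now 2)
Step 6: +0 fires, +2 burnt (F count now 0)
Fire out after step 6
Initially T: 19, now '.': 24
Total burnt (originally-T cells now '.'): 18

Answer: 18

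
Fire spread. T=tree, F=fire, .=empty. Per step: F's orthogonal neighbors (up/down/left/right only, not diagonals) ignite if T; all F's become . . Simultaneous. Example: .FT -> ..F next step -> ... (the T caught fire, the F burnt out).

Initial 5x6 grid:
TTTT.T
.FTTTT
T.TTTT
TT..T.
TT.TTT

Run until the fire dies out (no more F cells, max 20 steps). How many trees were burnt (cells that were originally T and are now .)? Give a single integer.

Step 1: +2 fires, +1 burnt (F count now 2)
Step 2: +4 fires, +2 burnt (F count now 4)
Step 3: +3 fires, +4 burnt (F count now 3)
Step 4: +2 fires, +3 burnt (F count now 2)
Step 5: +3 fires, +2 burnt (F count now 3)
Step 6: +1 fires, +3 burnt (F count now 1)
Step 7: +2 fires, +1 burnt (F count now 2)
Step 8: +0 fires, +2 burnt (F count now 0)
Fire out after step 8
Initially T: 22, now '.': 25
Total burnt (originally-T cells now '.'): 17

Answer: 17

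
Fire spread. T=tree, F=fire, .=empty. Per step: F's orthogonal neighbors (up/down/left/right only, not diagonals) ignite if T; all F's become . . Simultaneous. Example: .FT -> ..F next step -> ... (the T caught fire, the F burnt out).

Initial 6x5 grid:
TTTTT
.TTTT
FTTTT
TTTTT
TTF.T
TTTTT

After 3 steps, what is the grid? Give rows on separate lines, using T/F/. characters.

Step 1: 5 trees catch fire, 2 burn out
  TTTTT
  .TTTT
  .FTTT
  FTFTT
  TF..T
  TTFTT
Step 2: 7 trees catch fire, 5 burn out
  TTTTT
  .FTTT
  ..FTT
  .F.FT
  F...T
  TF.FT
Step 3: 6 trees catch fire, 7 burn out
  TFTTT
  ..FTT
  ...FT
  ....F
  ....T
  F...F

TFTTT
..FTT
...FT
....F
....T
F...F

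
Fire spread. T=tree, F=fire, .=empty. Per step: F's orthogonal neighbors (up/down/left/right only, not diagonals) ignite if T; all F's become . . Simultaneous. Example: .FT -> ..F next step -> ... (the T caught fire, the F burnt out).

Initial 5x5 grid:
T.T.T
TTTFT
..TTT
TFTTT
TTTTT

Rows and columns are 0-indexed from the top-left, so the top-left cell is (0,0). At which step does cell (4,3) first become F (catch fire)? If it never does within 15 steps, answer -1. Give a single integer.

Step 1: cell (4,3)='T' (+6 fires, +2 burnt)
Step 2: cell (4,3)='T' (+8 fires, +6 burnt)
Step 3: cell (4,3)='F' (+3 fires, +8 burnt)
  -> target ignites at step 3
Step 4: cell (4,3)='.' (+2 fires, +3 burnt)
Step 5: cell (4,3)='.' (+0 fires, +2 burnt)
  fire out at step 5

3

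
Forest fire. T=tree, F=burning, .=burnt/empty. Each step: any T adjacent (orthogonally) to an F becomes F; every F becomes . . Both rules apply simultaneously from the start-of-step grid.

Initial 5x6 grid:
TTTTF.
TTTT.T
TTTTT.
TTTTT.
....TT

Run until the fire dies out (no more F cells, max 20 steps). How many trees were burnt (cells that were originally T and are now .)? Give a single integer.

Step 1: +1 fires, +1 burnt (F count now 1)
Step 2: +2 fires, +1 burnt (F count now 2)
Step 3: +3 fires, +2 burnt (F count now 3)
Step 4: +5 fires, +3 burnt (F count now 5)
Step 5: +4 fires, +5 burnt (F count now 4)
Step 6: +3 fires, +4 burnt (F count now 3)
Step 7: +2 fires, +3 burnt (F count now 2)
Step 8: +0 fires, +2 burnt (F count now 0)
Fire out after step 8
Initially T: 21, now '.': 29
Total burnt (originally-T cells now '.'): 20

Answer: 20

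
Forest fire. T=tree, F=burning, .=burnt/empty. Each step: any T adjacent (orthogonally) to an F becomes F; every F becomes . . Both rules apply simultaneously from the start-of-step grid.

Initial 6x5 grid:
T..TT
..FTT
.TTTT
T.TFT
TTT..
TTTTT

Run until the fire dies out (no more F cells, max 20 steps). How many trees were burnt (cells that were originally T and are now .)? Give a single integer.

Step 1: +5 fires, +2 burnt (F count now 5)
Step 2: +5 fires, +5 burnt (F count now 5)
Step 3: +3 fires, +5 burnt (F count now 3)
Step 4: +3 fires, +3 burnt (F count now 3)
Step 5: +3 fires, +3 burnt (F count now 3)
Step 6: +0 fires, +3 burnt (F count now 0)
Fire out after step 6
Initially T: 20, now '.': 29
Total burnt (originally-T cells now '.'): 19

Answer: 19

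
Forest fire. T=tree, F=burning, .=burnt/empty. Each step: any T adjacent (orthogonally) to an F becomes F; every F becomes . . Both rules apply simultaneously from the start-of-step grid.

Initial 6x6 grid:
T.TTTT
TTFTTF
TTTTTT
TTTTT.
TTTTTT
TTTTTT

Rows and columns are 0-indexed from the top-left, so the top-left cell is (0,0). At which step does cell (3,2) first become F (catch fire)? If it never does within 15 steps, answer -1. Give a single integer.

Step 1: cell (3,2)='T' (+7 fires, +2 burnt)
Step 2: cell (3,2)='F' (+7 fires, +7 burnt)
  -> target ignites at step 2
Step 3: cell (3,2)='.' (+6 fires, +7 burnt)
Step 4: cell (3,2)='.' (+5 fires, +6 burnt)
Step 5: cell (3,2)='.' (+5 fires, +5 burnt)
Step 6: cell (3,2)='.' (+2 fires, +5 burnt)
Step 7: cell (3,2)='.' (+0 fires, +2 burnt)
  fire out at step 7

2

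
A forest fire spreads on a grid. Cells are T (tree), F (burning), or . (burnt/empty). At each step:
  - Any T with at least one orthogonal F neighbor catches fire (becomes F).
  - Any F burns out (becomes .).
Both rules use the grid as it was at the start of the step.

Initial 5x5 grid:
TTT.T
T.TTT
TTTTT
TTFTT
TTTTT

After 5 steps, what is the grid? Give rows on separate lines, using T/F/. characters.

Step 1: 4 trees catch fire, 1 burn out
  TTT.T
  T.TTT
  TTFTT
  TF.FT
  TTFTT
Step 2: 7 trees catch fire, 4 burn out
  TTT.T
  T.FTT
  TF.FT
  F...F
  TF.FT
Step 3: 6 trees catch fire, 7 burn out
  TTF.T
  T..FT
  F...F
  .....
  F...F
Step 4: 3 trees catch fire, 6 burn out
  TF..T
  F...F
  .....
  .....
  .....
Step 5: 2 trees catch fire, 3 burn out
  F...F
  .....
  .....
  .....
  .....

F...F
.....
.....
.....
.....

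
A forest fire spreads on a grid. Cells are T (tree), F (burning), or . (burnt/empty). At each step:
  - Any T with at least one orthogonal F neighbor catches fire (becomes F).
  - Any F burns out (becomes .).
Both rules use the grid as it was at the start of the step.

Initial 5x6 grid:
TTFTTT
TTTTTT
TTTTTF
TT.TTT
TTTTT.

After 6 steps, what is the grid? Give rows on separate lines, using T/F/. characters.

Step 1: 6 trees catch fire, 2 burn out
  TF.FTT
  TTFTTF
  TTTTF.
  TT.TTF
  TTTTT.
Step 2: 9 trees catch fire, 6 burn out
  F...FF
  TF.FF.
  TTFF..
  TT.TF.
  TTTTT.
Step 3: 4 trees catch fire, 9 burn out
  ......
  F.....
  TF....
  TT.F..
  TTTTF.
Step 4: 3 trees catch fire, 4 burn out
  ......
  ......
  F.....
  TF....
  TTTF..
Step 5: 3 trees catch fire, 3 burn out
  ......
  ......
  ......
  F.....
  TFF...
Step 6: 1 trees catch fire, 3 burn out
  ......
  ......
  ......
  ......
  F.....

......
......
......
......
F.....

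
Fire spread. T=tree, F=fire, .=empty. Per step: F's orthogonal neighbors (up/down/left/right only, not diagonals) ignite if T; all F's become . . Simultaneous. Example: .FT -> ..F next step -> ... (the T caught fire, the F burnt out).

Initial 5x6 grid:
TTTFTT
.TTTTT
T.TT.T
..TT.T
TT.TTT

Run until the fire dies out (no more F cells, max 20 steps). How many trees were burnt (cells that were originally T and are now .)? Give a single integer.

Answer: 19

Derivation:
Step 1: +3 fires, +1 burnt (F count now 3)
Step 2: +5 fires, +3 burnt (F count now 5)
Step 3: +5 fires, +5 burnt (F count now 5)
Step 4: +3 fires, +5 burnt (F count now 3)
Step 5: +2 fires, +3 burnt (F count now 2)
Step 6: +1 fires, +2 burnt (F count now 1)
Step 7: +0 fires, +1 burnt (F count now 0)
Fire out after step 7
Initially T: 22, now '.': 27
Total burnt (originally-T cells now '.'): 19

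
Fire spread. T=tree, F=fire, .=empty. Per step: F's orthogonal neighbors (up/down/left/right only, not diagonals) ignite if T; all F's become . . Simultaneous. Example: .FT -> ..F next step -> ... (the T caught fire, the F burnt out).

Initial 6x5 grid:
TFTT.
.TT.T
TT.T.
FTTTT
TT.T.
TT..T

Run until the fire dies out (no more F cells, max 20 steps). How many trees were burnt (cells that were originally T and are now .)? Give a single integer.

Step 1: +6 fires, +2 burnt (F count now 6)
Step 2: +6 fires, +6 burnt (F count now 6)
Step 3: +2 fires, +6 burnt (F count now 2)
Step 4: +3 fires, +2 burnt (F count now 3)
Step 5: +0 fires, +3 burnt (F count now 0)
Fire out after step 5
Initially T: 19, now '.': 28
Total burnt (originally-T cells now '.'): 17

Answer: 17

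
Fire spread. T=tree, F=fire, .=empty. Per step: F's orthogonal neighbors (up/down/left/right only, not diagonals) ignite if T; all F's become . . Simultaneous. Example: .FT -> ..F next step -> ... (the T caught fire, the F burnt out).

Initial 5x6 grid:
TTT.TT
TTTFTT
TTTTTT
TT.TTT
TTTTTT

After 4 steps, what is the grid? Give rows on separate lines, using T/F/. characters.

Step 1: 3 trees catch fire, 1 burn out
  TTT.TT
  TTF.FT
  TTTFTT
  TT.TTT
  TTTTTT
Step 2: 7 trees catch fire, 3 burn out
  TTF.FT
  TF...F
  TTF.FT
  TT.FTT
  TTTTTT
Step 3: 7 trees catch fire, 7 burn out
  TF...F
  F.....
  TF...F
  TT..FT
  TTTFTT
Step 4: 6 trees catch fire, 7 burn out
  F.....
  ......
  F.....
  TF...F
  TTF.FT

F.....
......
F.....
TF...F
TTF.FT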